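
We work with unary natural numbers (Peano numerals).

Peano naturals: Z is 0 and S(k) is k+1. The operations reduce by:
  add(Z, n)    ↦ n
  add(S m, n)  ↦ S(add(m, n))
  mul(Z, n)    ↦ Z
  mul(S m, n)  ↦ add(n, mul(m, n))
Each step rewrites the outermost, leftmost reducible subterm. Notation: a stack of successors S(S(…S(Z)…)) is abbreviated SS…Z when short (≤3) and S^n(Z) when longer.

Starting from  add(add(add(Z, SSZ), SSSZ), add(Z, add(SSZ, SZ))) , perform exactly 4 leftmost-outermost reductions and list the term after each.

Answer: after 4 steps: S(add(S(add(Z, SSSZ)), add(Z, add(SSZ, SZ))))

Reduction:
  start: add(add(add(Z, SSZ), SSSZ), add(Z, add(SSZ, SZ)))
  step 1: add(add(SSZ, SSSZ), add(Z, add(SSZ, SZ)))
  step 2: add(S(add(SZ, SSSZ)), add(Z, add(SSZ, SZ)))
  step 3: S(add(add(SZ, SSSZ), add(Z, add(SSZ, SZ))))
  step 4: S(add(S(add(Z, SSSZ)), add(Z, add(SSZ, SZ))))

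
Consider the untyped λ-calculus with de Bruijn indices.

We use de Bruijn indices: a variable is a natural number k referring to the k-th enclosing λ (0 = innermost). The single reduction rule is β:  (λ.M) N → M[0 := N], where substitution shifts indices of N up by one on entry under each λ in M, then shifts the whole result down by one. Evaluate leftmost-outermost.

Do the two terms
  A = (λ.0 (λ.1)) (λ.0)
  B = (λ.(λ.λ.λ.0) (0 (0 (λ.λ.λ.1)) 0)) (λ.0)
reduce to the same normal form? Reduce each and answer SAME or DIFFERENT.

Answer: SAME — A ⇓ λ.λ.0, B ⇓ λ.λ.0

Reduction:
Term A:
  start: (λ.0 (λ.1)) (λ.0)
  →1  (λ.0) (λ.λ.0)
  →2  λ.λ.0

Term B:
  start: (λ.(λ.λ.λ.0) (0 (0 (λ.λ.λ.1)) 0)) (λ.0)
  →1  (λ.λ.λ.0) ((λ.0) ((λ.0) (λ.λ.λ.1)) (λ.0))
  →2  λ.λ.0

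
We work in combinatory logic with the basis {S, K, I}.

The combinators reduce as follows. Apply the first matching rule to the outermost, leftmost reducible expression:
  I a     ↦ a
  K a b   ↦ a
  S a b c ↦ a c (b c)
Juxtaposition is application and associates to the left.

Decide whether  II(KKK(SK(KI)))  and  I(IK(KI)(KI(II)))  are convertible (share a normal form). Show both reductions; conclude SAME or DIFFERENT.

Answer: DIFFERENT — A ⇓ K(SK(KI)), B ⇓ KI

Working:
Term A:
  start: II(KKK(SK(KI)))
  →1  I(KKK(SK(KI)))
  →2  KKK(SK(KI))
  →3  K(SK(KI))

Term B:
  start: I(IK(KI)(KI(II)))
  →1  IK(KI)(KI(II))
  →2  K(KI)(KI(II))
  →3  KI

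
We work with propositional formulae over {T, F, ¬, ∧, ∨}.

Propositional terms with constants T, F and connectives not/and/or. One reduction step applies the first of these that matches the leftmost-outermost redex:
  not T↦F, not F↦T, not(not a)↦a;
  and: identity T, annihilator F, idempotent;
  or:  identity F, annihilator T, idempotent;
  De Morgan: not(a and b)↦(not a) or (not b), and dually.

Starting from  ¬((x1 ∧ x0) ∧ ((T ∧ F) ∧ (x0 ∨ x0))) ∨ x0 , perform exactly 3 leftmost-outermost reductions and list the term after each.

  start: ¬((x1 ∧ x0) ∧ ((T ∧ F) ∧ (x0 ∨ x0))) ∨ x0
  [1] (¬(x1 ∧ x0) ∨ ¬((T ∧ F) ∧ (x0 ∨ x0))) ∨ x0
  [2] ((¬x1 ∨ ¬x0) ∨ ¬((T ∧ F) ∧ (x0 ∨ x0))) ∨ x0
  [3] ((¬x1 ∨ ¬x0) ∨ (¬(T ∧ F) ∨ ¬(x0 ∨ x0))) ∨ x0

Answer: after 3 steps: ((¬x1 ∨ ¬x0) ∨ (¬(T ∧ F) ∨ ¬(x0 ∨ x0))) ∨ x0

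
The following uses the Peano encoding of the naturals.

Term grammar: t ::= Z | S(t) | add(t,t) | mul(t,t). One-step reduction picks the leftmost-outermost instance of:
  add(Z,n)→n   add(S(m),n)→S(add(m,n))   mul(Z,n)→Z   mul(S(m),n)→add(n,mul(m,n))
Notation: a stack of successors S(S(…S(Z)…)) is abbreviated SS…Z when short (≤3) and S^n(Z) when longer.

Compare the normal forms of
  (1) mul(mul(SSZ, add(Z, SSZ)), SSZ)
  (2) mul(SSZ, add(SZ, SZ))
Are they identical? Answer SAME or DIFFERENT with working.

Answer: DIFFERENT — A ⇓ S^8(Z), B ⇓ S^4(Z)

Reduction:
Term A:
  start: mul(mul(SSZ, add(Z, SSZ)), SSZ)
  [1] mul(add(add(Z, SSZ), mul(SZ, add(Z, SSZ))), SSZ)
  [2] mul(add(SSZ, mul(SZ, add(Z, SSZ))), SSZ)
  [3] mul(S(add(SZ, mul(SZ, add(Z, SSZ)))), SSZ)
  [4] add(SSZ, mul(add(SZ, mul(SZ, add(Z, SSZ))), SSZ))
  [5] S(add(SZ, mul(add(SZ, mul(SZ, add(Z, SSZ))), SSZ)))
  [6] S(S(add(Z, mul(add(SZ, mul(SZ, add(Z, SSZ))), SSZ))))
  [7] S(S(mul(add(SZ, mul(SZ, add(Z, SSZ))), SSZ)))
  [8] S(S(mul(S(add(Z, mul(SZ, add(Z, SSZ)))), SSZ)))
  [9] S(S(add(SSZ, mul(add(Z, mul(SZ, add(Z, SSZ))), SSZ))))
  [10] S(S(S(add(SZ, mul(add(Z, mul(SZ, add(Z, SSZ))), SSZ)))))
  [11] S(S(S(S(add(Z, mul(add(Z, mul(SZ, add(Z, SSZ))), SSZ))))))
  [12] S(S(S(S(mul(add(Z, mul(SZ, add(Z, SSZ))), SSZ)))))
  [13] S(S(S(S(mul(mul(SZ, add(Z, SSZ)), SSZ)))))
  [14] S(S(S(S(mul(add(add(Z, SSZ), mul(Z, add(Z, SSZ))), SSZ)))))
  [15] S(S(S(S(mul(add(SSZ, mul(Z, add(Z, SSZ))), SSZ)))))
  [16] S(S(S(S(mul(S(add(SZ, mul(Z, add(Z, SSZ)))), SSZ)))))
  [17] S(S(S(S(add(SSZ, mul(add(SZ, mul(Z, add(Z, SSZ))), SSZ))))))
  [18] S(S(S(S(S(add(SZ, mul(add(SZ, mul(Z, add(Z, SSZ))), SSZ)))))))
  [19] S(S(S(S(S(S(add(Z, mul(add(SZ, mul(Z, add(Z, SSZ))), SSZ))))))))
  [20] S(S(S(S(S(S(mul(add(SZ, mul(Z, add(Z, SSZ))), SSZ)))))))
  [21] S(S(S(S(S(S(mul(S(add(Z, mul(Z, add(Z, SSZ)))), SSZ)))))))
  [22] S(S(S(S(S(S(add(SSZ, mul(add(Z, mul(Z, add(Z, SSZ))), SSZ))))))))
  [23] S(S(S(S(S(S(S(add(SZ, mul(add(Z, mul(Z, add(Z, SSZ))), SSZ)))))))))
  [24] S(S(S(S(S(S(S(S(add(Z, mul(add(Z, mul(Z, add(Z, SSZ))), SSZ))))))))))
  [25] S(S(S(S(S(S(S(S(mul(add(Z, mul(Z, add(Z, SSZ))), SSZ)))))))))
  [26] S(S(S(S(S(S(S(S(mul(mul(Z, add(Z, SSZ)), SSZ)))))))))
  [27] S(S(S(S(S(S(S(S(mul(Z, SSZ)))))))))
  [28] S^8(Z)

Term B:
  start: mul(SSZ, add(SZ, SZ))
  [1] add(add(SZ, SZ), mul(SZ, add(SZ, SZ)))
  [2] add(S(add(Z, SZ)), mul(SZ, add(SZ, SZ)))
  [3] S(add(add(Z, SZ), mul(SZ, add(SZ, SZ))))
  [4] S(add(SZ, mul(SZ, add(SZ, SZ))))
  [5] S(S(add(Z, mul(SZ, add(SZ, SZ)))))
  [6] S(S(mul(SZ, add(SZ, SZ))))
  [7] S(S(add(add(SZ, SZ), mul(Z, add(SZ, SZ)))))
  [8] S(S(add(S(add(Z, SZ)), mul(Z, add(SZ, SZ)))))
  [9] S(S(S(add(add(Z, SZ), mul(Z, add(SZ, SZ))))))
  [10] S(S(S(add(SZ, mul(Z, add(SZ, SZ))))))
  [11] S(S(S(S(add(Z, mul(Z, add(SZ, SZ)))))))
  [12] S(S(S(S(mul(Z, add(SZ, SZ))))))
  [13] S^4(Z)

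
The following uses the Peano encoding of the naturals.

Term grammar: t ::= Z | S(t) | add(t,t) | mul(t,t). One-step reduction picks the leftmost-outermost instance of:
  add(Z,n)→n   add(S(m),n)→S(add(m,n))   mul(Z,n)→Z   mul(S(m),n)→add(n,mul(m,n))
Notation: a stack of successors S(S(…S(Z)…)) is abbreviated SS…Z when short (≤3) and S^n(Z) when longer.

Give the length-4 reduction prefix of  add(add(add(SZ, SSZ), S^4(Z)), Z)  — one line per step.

  start: add(add(add(SZ, SSZ), S^4(Z)), Z)
  step 1: add(add(S(add(Z, SSZ)), S^4(Z)), Z)
  step 2: add(S(add(add(Z, SSZ), S^4(Z))), Z)
  step 3: S(add(add(add(Z, SSZ), S^4(Z)), Z))
  step 4: S(add(add(SSZ, S^4(Z)), Z))

Answer: after 4 steps: S(add(add(SSZ, S^4(Z)), Z))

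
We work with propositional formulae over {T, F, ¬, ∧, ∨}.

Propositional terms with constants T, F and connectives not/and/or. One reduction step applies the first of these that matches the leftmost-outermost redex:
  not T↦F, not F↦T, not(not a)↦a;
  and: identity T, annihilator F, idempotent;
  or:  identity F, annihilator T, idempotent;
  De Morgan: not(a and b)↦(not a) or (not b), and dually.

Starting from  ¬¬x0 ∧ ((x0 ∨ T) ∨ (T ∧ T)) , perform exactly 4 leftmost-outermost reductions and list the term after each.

Answer: after 4 steps: x0

Reduction:
  start: ¬¬x0 ∧ ((x0 ∨ T) ∨ (T ∧ T))
  step 1: x0 ∧ ((x0 ∨ T) ∨ (T ∧ T))
  step 2: x0 ∧ (T ∨ (T ∧ T))
  step 3: x0 ∧ T
  step 4: x0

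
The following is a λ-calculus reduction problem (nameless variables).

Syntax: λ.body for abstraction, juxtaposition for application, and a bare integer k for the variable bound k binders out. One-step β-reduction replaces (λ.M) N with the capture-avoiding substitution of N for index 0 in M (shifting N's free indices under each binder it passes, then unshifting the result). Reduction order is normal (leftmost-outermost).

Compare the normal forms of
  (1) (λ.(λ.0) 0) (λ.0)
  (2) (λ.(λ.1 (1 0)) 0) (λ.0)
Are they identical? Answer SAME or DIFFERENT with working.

Answer: SAME — A ⇓ λ.0, B ⇓ λ.0

Reduction:
Term A:
  start: (λ.(λ.0) 0) (λ.0)
  →1  (λ.0) (λ.0)
  →2  λ.0

Term B:
  start: (λ.(λ.1 (1 0)) 0) (λ.0)
  →1  (λ.(λ.0) ((λ.0) 0)) (λ.0)
  →2  (λ.0) ((λ.0) (λ.0))
  →3  (λ.0) (λ.0)
  →4  λ.0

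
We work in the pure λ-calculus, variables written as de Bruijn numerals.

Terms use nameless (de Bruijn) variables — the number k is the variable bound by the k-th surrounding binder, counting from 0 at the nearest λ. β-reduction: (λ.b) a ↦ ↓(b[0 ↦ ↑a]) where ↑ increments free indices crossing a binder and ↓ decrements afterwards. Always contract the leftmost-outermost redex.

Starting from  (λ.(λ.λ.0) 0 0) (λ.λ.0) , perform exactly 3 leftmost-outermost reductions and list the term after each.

  start: (λ.(λ.λ.0) 0 0) (λ.λ.0)
  [1] (λ.λ.0) (λ.λ.0) (λ.λ.0)
  [2] (λ.0) (λ.λ.0)
  [3] λ.λ.0

Answer: after 3 steps: λ.λ.0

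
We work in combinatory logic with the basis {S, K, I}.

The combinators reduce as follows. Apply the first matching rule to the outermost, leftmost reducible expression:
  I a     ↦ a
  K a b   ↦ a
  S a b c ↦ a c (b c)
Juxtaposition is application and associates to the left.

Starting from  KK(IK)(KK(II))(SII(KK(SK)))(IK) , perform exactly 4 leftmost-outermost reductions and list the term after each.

Answer: after 4 steps: KK

Derivation:
  start: KK(IK)(KK(II))(SII(KK(SK)))(IK)
  →1  K(KK(II))(SII(KK(SK)))(IK)
  →2  KK(II)(IK)
  →3  K(IK)
  →4  KK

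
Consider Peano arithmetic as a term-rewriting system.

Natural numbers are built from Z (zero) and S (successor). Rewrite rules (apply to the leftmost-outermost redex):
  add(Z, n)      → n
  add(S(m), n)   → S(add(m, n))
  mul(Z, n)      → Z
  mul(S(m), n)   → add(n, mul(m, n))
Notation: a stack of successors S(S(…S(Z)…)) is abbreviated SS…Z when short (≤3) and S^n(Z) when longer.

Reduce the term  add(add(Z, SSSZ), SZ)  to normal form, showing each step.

  start: add(add(Z, SSSZ), SZ)
  [1] add(SSSZ, SZ)
  [2] S(add(SSZ, SZ))
  [3] S(S(add(SZ, SZ)))
  [4] S(S(S(add(Z, SZ))))
  [5] S^4(Z)

Answer: normal form = S^4(Z)  (in 5 steps)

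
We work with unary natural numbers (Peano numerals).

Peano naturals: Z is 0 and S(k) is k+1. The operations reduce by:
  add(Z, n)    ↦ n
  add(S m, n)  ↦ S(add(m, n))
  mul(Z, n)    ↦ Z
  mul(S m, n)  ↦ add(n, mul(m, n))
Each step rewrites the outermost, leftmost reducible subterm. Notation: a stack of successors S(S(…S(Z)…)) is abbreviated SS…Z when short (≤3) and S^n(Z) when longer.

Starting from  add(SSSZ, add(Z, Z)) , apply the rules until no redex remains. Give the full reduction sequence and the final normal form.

  start: add(SSSZ, add(Z, Z))
  →1  S(add(SSZ, add(Z, Z)))
  →2  S(S(add(SZ, add(Z, Z))))
  →3  S(S(S(add(Z, add(Z, Z)))))
  →4  S(S(S(add(Z, Z))))
  →5  SSSZ

Answer: normal form = SSSZ  (in 5 steps)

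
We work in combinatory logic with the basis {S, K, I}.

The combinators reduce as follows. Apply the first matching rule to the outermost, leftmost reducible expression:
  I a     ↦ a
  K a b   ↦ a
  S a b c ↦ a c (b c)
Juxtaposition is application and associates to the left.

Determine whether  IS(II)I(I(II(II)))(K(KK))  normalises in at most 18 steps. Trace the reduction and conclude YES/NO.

  start: IS(II)I(I(II(II)))(K(KK))
  [1] S(II)I(I(II(II)))(K(KK))
  [2] II(I(II(II)))(I(I(II(II))))(K(KK))
  [3] I(I(II(II)))(I(I(II(II))))(K(KK))
  [4] I(II(II))(I(I(II(II))))(K(KK))
  [5] II(II)(I(I(II(II))))(K(KK))
  [6] I(II)(I(I(II(II))))(K(KK))
  [7] II(I(I(II(II))))(K(KK))
  [8] I(I(I(II(II))))(K(KK))
  [9] I(I(II(II)))(K(KK))
  [10] I(II(II))(K(KK))
  [11] II(II)(K(KK))
  [12] I(II)(K(KK))
  [13] II(K(KK))
  [14] I(K(KK))
  [15] K(KK)

Answer: YES — reaches normal form K(KK) in 15 ≤ 18 steps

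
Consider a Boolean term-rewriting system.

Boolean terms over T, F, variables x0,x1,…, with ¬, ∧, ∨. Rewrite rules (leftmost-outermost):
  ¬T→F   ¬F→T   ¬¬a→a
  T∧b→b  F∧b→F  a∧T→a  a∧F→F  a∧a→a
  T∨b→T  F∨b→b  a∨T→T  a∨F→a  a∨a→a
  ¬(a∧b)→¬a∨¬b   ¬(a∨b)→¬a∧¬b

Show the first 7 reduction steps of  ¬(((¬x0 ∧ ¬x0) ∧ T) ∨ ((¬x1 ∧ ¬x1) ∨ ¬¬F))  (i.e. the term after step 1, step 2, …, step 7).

Answer: after 7 steps: x0 ∧ ¬((¬x1 ∧ ¬x1) ∨ ¬¬F)

Working:
  start: ¬(((¬x0 ∧ ¬x0) ∧ T) ∨ ((¬x1 ∧ ¬x1) ∨ ¬¬F))
  →1  ¬((¬x0 ∧ ¬x0) ∧ T) ∧ ¬((¬x1 ∧ ¬x1) ∨ ¬¬F)
  →2  (¬(¬x0 ∧ ¬x0) ∨ ¬T) ∧ ¬((¬x1 ∧ ¬x1) ∨ ¬¬F)
  →3  ((¬¬x0 ∨ ¬¬x0) ∨ ¬T) ∧ ¬((¬x1 ∧ ¬x1) ∨ ¬¬F)
  →4  (¬¬x0 ∨ ¬T) ∧ ¬((¬x1 ∧ ¬x1) ∨ ¬¬F)
  →5  (x0 ∨ ¬T) ∧ ¬((¬x1 ∧ ¬x1) ∨ ¬¬F)
  →6  (x0 ∨ F) ∧ ¬((¬x1 ∧ ¬x1) ∨ ¬¬F)
  →7  x0 ∧ ¬((¬x1 ∧ ¬x1) ∨ ¬¬F)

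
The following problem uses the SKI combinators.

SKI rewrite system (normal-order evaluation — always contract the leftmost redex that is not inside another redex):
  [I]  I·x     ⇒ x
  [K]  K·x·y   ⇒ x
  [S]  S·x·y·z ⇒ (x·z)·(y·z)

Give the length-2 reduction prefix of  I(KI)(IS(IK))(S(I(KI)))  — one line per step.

  start: I(KI)(IS(IK))(S(I(KI)))
  step 1: KI(IS(IK))(S(I(KI)))
  step 2: I(S(I(KI)))

Answer: after 2 steps: I(S(I(KI)))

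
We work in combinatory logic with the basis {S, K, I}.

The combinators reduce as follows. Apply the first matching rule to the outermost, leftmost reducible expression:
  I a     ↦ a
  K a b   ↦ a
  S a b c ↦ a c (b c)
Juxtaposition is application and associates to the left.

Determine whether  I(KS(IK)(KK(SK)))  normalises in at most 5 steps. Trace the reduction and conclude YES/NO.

Answer: YES — reaches normal form SK in 3 ≤ 5 steps

Reduction:
  start: I(KS(IK)(KK(SK)))
  [1] KS(IK)(KK(SK))
  [2] S(KK(SK))
  [3] SK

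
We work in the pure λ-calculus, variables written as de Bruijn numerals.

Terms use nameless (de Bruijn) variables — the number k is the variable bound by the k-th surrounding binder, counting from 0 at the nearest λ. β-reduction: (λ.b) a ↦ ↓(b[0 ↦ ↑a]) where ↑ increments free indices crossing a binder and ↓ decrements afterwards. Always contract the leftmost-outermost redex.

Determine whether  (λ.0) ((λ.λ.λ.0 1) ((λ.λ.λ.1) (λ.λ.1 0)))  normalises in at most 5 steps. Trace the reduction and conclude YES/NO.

  start: (λ.0) ((λ.λ.λ.0 1) ((λ.λ.λ.1) (λ.λ.1 0)))
  step 1: (λ.λ.λ.0 1) ((λ.λ.λ.1) (λ.λ.1 0))
  step 2: λ.λ.0 1

Answer: YES — reaches normal form λ.λ.0 1 in 2 ≤ 5 steps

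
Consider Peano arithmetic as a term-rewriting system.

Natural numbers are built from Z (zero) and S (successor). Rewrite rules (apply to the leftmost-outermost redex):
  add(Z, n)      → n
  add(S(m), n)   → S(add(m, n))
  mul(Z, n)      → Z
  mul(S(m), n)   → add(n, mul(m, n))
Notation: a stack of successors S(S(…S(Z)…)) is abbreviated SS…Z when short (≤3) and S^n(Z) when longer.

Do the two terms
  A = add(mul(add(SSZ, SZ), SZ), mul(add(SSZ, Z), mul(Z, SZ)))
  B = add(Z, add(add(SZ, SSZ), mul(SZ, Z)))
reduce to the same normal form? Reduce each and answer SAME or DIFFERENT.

Answer: SAME — A ⇓ SSSZ, B ⇓ SSSZ

Reduction:
Term A:
  start: add(mul(add(SSZ, SZ), SZ), mul(add(SSZ, Z), mul(Z, SZ)))
  step 1: add(mul(S(add(SZ, SZ)), SZ), mul(add(SSZ, Z), mul(Z, SZ)))
  step 2: add(add(SZ, mul(add(SZ, SZ), SZ)), mul(add(SSZ, Z), mul(Z, SZ)))
  step 3: add(S(add(Z, mul(add(SZ, SZ), SZ))), mul(add(SSZ, Z), mul(Z, SZ)))
  step 4: S(add(add(Z, mul(add(SZ, SZ), SZ)), mul(add(SSZ, Z), mul(Z, SZ))))
  step 5: S(add(mul(add(SZ, SZ), SZ), mul(add(SSZ, Z), mul(Z, SZ))))
  step 6: S(add(mul(S(add(Z, SZ)), SZ), mul(add(SSZ, Z), mul(Z, SZ))))
  step 7: S(add(add(SZ, mul(add(Z, SZ), SZ)), mul(add(SSZ, Z), mul(Z, SZ))))
  step 8: S(add(S(add(Z, mul(add(Z, SZ), SZ))), mul(add(SSZ, Z), mul(Z, SZ))))
  step 9: S(S(add(add(Z, mul(add(Z, SZ), SZ)), mul(add(SSZ, Z), mul(Z, SZ)))))
  step 10: S(S(add(mul(add(Z, SZ), SZ), mul(add(SSZ, Z), mul(Z, SZ)))))
  step 11: S(S(add(mul(SZ, SZ), mul(add(SSZ, Z), mul(Z, SZ)))))
  step 12: S(S(add(add(SZ, mul(Z, SZ)), mul(add(SSZ, Z), mul(Z, SZ)))))
  step 13: S(S(add(S(add(Z, mul(Z, SZ))), mul(add(SSZ, Z), mul(Z, SZ)))))
  step 14: S(S(S(add(add(Z, mul(Z, SZ)), mul(add(SSZ, Z), mul(Z, SZ))))))
  step 15: S(S(S(add(mul(Z, SZ), mul(add(SSZ, Z), mul(Z, SZ))))))
  step 16: S(S(S(add(Z, mul(add(SSZ, Z), mul(Z, SZ))))))
  step 17: S(S(S(mul(add(SSZ, Z), mul(Z, SZ)))))
  step 18: S(S(S(mul(S(add(SZ, Z)), mul(Z, SZ)))))
  step 19: S(S(S(add(mul(Z, SZ), mul(add(SZ, Z), mul(Z, SZ))))))
  step 20: S(S(S(add(Z, mul(add(SZ, Z), mul(Z, SZ))))))
  step 21: S(S(S(mul(add(SZ, Z), mul(Z, SZ)))))
  step 22: S(S(S(mul(S(add(Z, Z)), mul(Z, SZ)))))
  step 23: S(S(S(add(mul(Z, SZ), mul(add(Z, Z), mul(Z, SZ))))))
  step 24: S(S(S(add(Z, mul(add(Z, Z), mul(Z, SZ))))))
  step 25: S(S(S(mul(add(Z, Z), mul(Z, SZ)))))
  step 26: S(S(S(mul(Z, mul(Z, SZ)))))
  step 27: SSSZ

Term B:
  start: add(Z, add(add(SZ, SSZ), mul(SZ, Z)))
  step 1: add(add(SZ, SSZ), mul(SZ, Z))
  step 2: add(S(add(Z, SSZ)), mul(SZ, Z))
  step 3: S(add(add(Z, SSZ), mul(SZ, Z)))
  step 4: S(add(SSZ, mul(SZ, Z)))
  step 5: S(S(add(SZ, mul(SZ, Z))))
  step 6: S(S(S(add(Z, mul(SZ, Z)))))
  step 7: S(S(S(mul(SZ, Z))))
  step 8: S(S(S(add(Z, mul(Z, Z)))))
  step 9: S(S(S(mul(Z, Z))))
  step 10: SSSZ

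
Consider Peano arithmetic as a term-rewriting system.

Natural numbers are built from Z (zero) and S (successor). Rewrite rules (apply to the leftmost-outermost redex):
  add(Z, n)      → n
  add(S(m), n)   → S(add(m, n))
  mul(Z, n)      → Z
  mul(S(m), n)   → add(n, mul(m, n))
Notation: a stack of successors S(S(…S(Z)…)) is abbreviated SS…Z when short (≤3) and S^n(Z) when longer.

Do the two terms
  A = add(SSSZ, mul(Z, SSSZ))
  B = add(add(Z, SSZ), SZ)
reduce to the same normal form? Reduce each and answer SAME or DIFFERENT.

Term A:
  start: add(SSSZ, mul(Z, SSSZ))
  [1] S(add(SSZ, mul(Z, SSSZ)))
  [2] S(S(add(SZ, mul(Z, SSSZ))))
  [3] S(S(S(add(Z, mul(Z, SSSZ)))))
  [4] S(S(S(mul(Z, SSSZ))))
  [5] SSSZ

Term B:
  start: add(add(Z, SSZ), SZ)
  [1] add(SSZ, SZ)
  [2] S(add(SZ, SZ))
  [3] S(S(add(Z, SZ)))
  [4] SSSZ

Answer: SAME — A ⇓ SSSZ, B ⇓ SSSZ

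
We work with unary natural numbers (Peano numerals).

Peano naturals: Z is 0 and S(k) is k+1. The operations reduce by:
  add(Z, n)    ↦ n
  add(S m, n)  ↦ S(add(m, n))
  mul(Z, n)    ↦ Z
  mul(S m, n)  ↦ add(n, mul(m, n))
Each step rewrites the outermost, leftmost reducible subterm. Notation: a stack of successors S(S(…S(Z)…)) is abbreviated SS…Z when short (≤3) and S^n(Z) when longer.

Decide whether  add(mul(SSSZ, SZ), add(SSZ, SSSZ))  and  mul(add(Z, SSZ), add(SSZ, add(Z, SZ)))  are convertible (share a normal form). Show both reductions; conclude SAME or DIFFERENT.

Answer: DIFFERENT — A ⇓ S^8(Z), B ⇓ S^6(Z)

Reduction:
Term A:
  start: add(mul(SSSZ, SZ), add(SSZ, SSSZ))
  [1] add(add(SZ, mul(SSZ, SZ)), add(SSZ, SSSZ))
  [2] add(S(add(Z, mul(SSZ, SZ))), add(SSZ, SSSZ))
  [3] S(add(add(Z, mul(SSZ, SZ)), add(SSZ, SSSZ)))
  [4] S(add(mul(SSZ, SZ), add(SSZ, SSSZ)))
  [5] S(add(add(SZ, mul(SZ, SZ)), add(SSZ, SSSZ)))
  [6] S(add(S(add(Z, mul(SZ, SZ))), add(SSZ, SSSZ)))
  [7] S(S(add(add(Z, mul(SZ, SZ)), add(SSZ, SSSZ))))
  [8] S(S(add(mul(SZ, SZ), add(SSZ, SSSZ))))
  [9] S(S(add(add(SZ, mul(Z, SZ)), add(SSZ, SSSZ))))
  [10] S(S(add(S(add(Z, mul(Z, SZ))), add(SSZ, SSSZ))))
  [11] S(S(S(add(add(Z, mul(Z, SZ)), add(SSZ, SSSZ)))))
  [12] S(S(S(add(mul(Z, SZ), add(SSZ, SSSZ)))))
  [13] S(S(S(add(Z, add(SSZ, SSSZ)))))
  [14] S(S(S(add(SSZ, SSSZ))))
  [15] S(S(S(S(add(SZ, SSSZ)))))
  [16] S(S(S(S(S(add(Z, SSSZ))))))
  [17] S^8(Z)

Term B:
  start: mul(add(Z, SSZ), add(SSZ, add(Z, SZ)))
  [1] mul(SSZ, add(SSZ, add(Z, SZ)))
  [2] add(add(SSZ, add(Z, SZ)), mul(SZ, add(SSZ, add(Z, SZ))))
  [3] add(S(add(SZ, add(Z, SZ))), mul(SZ, add(SSZ, add(Z, SZ))))
  [4] S(add(add(SZ, add(Z, SZ)), mul(SZ, add(SSZ, add(Z, SZ)))))
  [5] S(add(S(add(Z, add(Z, SZ))), mul(SZ, add(SSZ, add(Z, SZ)))))
  [6] S(S(add(add(Z, add(Z, SZ)), mul(SZ, add(SSZ, add(Z, SZ))))))
  [7] S(S(add(add(Z, SZ), mul(SZ, add(SSZ, add(Z, SZ))))))
  [8] S(S(add(SZ, mul(SZ, add(SSZ, add(Z, SZ))))))
  [9] S(S(S(add(Z, mul(SZ, add(SSZ, add(Z, SZ)))))))
  [10] S(S(S(mul(SZ, add(SSZ, add(Z, SZ))))))
  [11] S(S(S(add(add(SSZ, add(Z, SZ)), mul(Z, add(SSZ, add(Z, SZ)))))))
  [12] S(S(S(add(S(add(SZ, add(Z, SZ))), mul(Z, add(SSZ, add(Z, SZ)))))))
  [13] S(S(S(S(add(add(SZ, add(Z, SZ)), mul(Z, add(SSZ, add(Z, SZ))))))))
  [14] S(S(S(S(add(S(add(Z, add(Z, SZ))), mul(Z, add(SSZ, add(Z, SZ))))))))
  [15] S(S(S(S(S(add(add(Z, add(Z, SZ)), mul(Z, add(SSZ, add(Z, SZ)))))))))
  [16] S(S(S(S(S(add(add(Z, SZ), mul(Z, add(SSZ, add(Z, SZ)))))))))
  [17] S(S(S(S(S(add(SZ, mul(Z, add(SSZ, add(Z, SZ)))))))))
  [18] S(S(S(S(S(S(add(Z, mul(Z, add(SSZ, add(Z, SZ))))))))))
  [19] S(S(S(S(S(S(mul(Z, add(SSZ, add(Z, SZ)))))))))
  [20] S^6(Z)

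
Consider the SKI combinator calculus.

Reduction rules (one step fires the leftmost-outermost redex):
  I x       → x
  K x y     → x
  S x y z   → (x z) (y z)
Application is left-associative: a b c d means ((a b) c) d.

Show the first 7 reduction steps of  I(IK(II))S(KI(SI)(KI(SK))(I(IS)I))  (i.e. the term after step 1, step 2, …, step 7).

Answer: after 7 steps: KI(SK)(I(IS)I)

Working:
  start: I(IK(II))S(KI(SI)(KI(SK))(I(IS)I))
  [1] IK(II)S(KI(SI)(KI(SK))(I(IS)I))
  [2] K(II)S(KI(SI)(KI(SK))(I(IS)I))
  [3] II(KI(SI)(KI(SK))(I(IS)I))
  [4] I(KI(SI)(KI(SK))(I(IS)I))
  [5] KI(SI)(KI(SK))(I(IS)I)
  [6] I(KI(SK))(I(IS)I)
  [7] KI(SK)(I(IS)I)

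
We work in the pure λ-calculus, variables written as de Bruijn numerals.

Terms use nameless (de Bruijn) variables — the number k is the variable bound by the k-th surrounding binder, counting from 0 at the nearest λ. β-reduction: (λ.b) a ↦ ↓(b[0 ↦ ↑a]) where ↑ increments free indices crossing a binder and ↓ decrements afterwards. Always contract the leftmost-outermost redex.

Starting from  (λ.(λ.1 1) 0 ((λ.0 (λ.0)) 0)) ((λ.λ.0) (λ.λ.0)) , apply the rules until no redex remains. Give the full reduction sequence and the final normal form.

  start: (λ.(λ.1 1) 0 ((λ.0 (λ.0)) 0)) ((λ.λ.0) (λ.λ.0))
  step 1: (λ.(λ.λ.0) (λ.λ.0) ((λ.λ.0) (λ.λ.0))) ((λ.λ.0) (λ.λ.0)) ((λ.0 (λ.0)) ((λ.λ.0) (λ.λ.0)))
  step 2: (λ.λ.0) (λ.λ.0) ((λ.λ.0) (λ.λ.0)) ((λ.0 (λ.0)) ((λ.λ.0) (λ.λ.0)))
  step 3: (λ.0) ((λ.λ.0) (λ.λ.0)) ((λ.0 (λ.0)) ((λ.λ.0) (λ.λ.0)))
  step 4: (λ.λ.0) (λ.λ.0) ((λ.0 (λ.0)) ((λ.λ.0) (λ.λ.0)))
  step 5: (λ.0) ((λ.0 (λ.0)) ((λ.λ.0) (λ.λ.0)))
  step 6: (λ.0 (λ.0)) ((λ.λ.0) (λ.λ.0))
  step 7: (λ.λ.0) (λ.λ.0) (λ.0)
  step 8: (λ.0) (λ.0)
  step 9: λ.0

Answer: normal form = λ.0  (in 9 steps)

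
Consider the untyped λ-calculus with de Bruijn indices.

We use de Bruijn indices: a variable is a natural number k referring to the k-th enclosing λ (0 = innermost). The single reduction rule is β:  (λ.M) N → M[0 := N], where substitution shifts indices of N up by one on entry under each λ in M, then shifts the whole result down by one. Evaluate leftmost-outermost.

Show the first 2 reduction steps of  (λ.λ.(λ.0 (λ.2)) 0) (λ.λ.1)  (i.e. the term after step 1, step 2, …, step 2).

  start: (λ.λ.(λ.0 (λ.2)) 0) (λ.λ.1)
  step 1: λ.(λ.0 (λ.2)) 0
  step 2: λ.0 (λ.1)

Answer: after 2 steps: λ.0 (λ.1)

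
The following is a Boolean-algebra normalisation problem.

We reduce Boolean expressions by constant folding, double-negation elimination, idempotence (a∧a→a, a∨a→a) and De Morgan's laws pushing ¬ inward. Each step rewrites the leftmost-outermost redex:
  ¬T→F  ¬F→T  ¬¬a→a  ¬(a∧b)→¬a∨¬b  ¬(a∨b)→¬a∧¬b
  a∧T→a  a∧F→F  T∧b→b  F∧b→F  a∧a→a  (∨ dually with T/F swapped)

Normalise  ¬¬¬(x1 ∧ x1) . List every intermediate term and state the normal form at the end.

  start: ¬¬¬(x1 ∧ x1)
  [1] ¬(x1 ∧ x1)
  [2] ¬x1 ∨ ¬x1
  [3] ¬x1

Answer: normal form = ¬x1  (in 3 steps)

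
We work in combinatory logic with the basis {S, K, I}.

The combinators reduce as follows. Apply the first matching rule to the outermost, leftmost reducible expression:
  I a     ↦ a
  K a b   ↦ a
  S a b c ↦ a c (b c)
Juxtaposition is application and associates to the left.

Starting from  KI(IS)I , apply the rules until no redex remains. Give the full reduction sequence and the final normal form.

Answer: normal form = I  (in 2 steps)

Reduction:
  start: KI(IS)I
  [1] II
  [2] I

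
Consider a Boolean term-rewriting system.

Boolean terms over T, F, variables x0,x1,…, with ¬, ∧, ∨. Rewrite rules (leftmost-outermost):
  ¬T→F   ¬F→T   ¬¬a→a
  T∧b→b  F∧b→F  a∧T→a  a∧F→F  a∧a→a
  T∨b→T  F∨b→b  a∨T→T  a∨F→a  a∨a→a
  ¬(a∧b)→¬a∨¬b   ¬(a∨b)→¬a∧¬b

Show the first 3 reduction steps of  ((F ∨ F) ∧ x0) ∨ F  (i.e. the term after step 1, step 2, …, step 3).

Answer: after 3 steps: F

Derivation:
  start: ((F ∨ F) ∧ x0) ∨ F
  [1] (F ∨ F) ∧ x0
  [2] F ∧ x0
  [3] F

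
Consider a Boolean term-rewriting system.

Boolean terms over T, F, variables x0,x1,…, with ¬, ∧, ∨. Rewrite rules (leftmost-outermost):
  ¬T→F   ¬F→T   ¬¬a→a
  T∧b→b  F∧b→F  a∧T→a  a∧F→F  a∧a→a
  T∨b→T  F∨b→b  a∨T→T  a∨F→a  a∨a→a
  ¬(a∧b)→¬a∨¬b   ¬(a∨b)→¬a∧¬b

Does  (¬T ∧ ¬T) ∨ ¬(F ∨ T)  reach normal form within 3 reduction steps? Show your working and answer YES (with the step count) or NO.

Answer: NO — after 3 steps the term is ¬(F ∨ T), not yet normal

Working:
  start: (¬T ∧ ¬T) ∨ ¬(F ∨ T)
  [1] ¬T ∨ ¬(F ∨ T)
  [2] F ∨ ¬(F ∨ T)
  [3] ¬(F ∨ T)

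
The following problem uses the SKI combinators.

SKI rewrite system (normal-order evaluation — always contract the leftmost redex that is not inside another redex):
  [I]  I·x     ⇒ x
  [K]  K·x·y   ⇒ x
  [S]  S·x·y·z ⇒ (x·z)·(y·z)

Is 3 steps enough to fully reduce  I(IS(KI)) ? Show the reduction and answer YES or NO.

Answer: YES — reaches normal form S(KI) in 2 ≤ 3 steps

Derivation:
  start: I(IS(KI))
  →1  IS(KI)
  →2  S(KI)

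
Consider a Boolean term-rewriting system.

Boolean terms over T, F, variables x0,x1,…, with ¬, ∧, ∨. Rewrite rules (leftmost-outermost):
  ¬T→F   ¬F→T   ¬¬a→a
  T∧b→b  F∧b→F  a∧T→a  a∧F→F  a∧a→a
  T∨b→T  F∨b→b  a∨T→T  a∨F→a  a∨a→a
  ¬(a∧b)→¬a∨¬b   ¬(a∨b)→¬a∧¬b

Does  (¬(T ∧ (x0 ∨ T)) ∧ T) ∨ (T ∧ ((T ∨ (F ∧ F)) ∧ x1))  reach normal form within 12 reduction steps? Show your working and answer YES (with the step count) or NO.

  start: (¬(T ∧ (x0 ∨ T)) ∧ T) ∨ (T ∧ ((T ∨ (F ∧ F)) ∧ x1))
  [1] ¬(T ∧ (x0 ∨ T)) ∨ (T ∧ ((T ∨ (F ∧ F)) ∧ x1))
  [2] (¬T ∨ ¬(x0 ∨ T)) ∨ (T ∧ ((T ∨ (F ∧ F)) ∧ x1))
  [3] (F ∨ ¬(x0 ∨ T)) ∨ (T ∧ ((T ∨ (F ∧ F)) ∧ x1))
  [4] ¬(x0 ∨ T) ∨ (T ∧ ((T ∨ (F ∧ F)) ∧ x1))
  [5] (¬x0 ∧ ¬T) ∨ (T ∧ ((T ∨ (F ∧ F)) ∧ x1))
  [6] (¬x0 ∧ F) ∨ (T ∧ ((T ∨ (F ∧ F)) ∧ x1))
  [7] F ∨ (T ∧ ((T ∨ (F ∧ F)) ∧ x1))
  [8] T ∧ ((T ∨ (F ∧ F)) ∧ x1)
  [9] (T ∨ (F ∧ F)) ∧ x1
  [10] T ∧ x1
  [11] x1

Answer: YES — reaches normal form x1 in 11 ≤ 12 steps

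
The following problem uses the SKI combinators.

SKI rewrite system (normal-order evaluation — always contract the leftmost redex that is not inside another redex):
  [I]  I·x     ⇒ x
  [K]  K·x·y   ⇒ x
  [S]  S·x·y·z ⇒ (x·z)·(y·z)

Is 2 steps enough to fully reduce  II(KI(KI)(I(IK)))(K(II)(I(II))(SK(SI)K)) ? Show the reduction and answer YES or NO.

  start: II(KI(KI)(I(IK)))(K(II)(I(II))(SK(SI)K))
  step 1: I(KI(KI)(I(IK)))(K(II)(I(II))(SK(SI)K))
  step 2: KI(KI)(I(IK))(K(II)(I(II))(SK(SI)K))

Answer: NO — after 2 steps the term is KI(KI)(I(IK))(K(II)(I(II))(SK(SI)K)), not yet normal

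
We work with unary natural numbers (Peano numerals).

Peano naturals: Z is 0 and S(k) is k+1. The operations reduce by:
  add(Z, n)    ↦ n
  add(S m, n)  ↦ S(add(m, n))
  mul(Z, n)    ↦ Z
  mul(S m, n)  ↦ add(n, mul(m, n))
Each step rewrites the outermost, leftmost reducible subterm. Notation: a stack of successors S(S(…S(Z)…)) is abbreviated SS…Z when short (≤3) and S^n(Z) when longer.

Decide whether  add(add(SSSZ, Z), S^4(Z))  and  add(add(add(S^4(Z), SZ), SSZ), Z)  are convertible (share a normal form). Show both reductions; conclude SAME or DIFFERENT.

Term A:
  start: add(add(SSSZ, Z), S^4(Z))
  step 1: add(S(add(SSZ, Z)), S^4(Z))
  step 2: S(add(add(SSZ, Z), S^4(Z)))
  step 3: S(add(S(add(SZ, Z)), S^4(Z)))
  step 4: S(S(add(add(SZ, Z), S^4(Z))))
  step 5: S(S(add(S(add(Z, Z)), S^4(Z))))
  step 6: S(S(S(add(add(Z, Z), S^4(Z)))))
  step 7: S(S(S(add(Z, S^4(Z)))))
  step 8: S^7(Z)

Term B:
  start: add(add(add(S^4(Z), SZ), SSZ), Z)
  step 1: add(add(S(add(SSSZ, SZ)), SSZ), Z)
  step 2: add(S(add(add(SSSZ, SZ), SSZ)), Z)
  step 3: S(add(add(add(SSSZ, SZ), SSZ), Z))
  step 4: S(add(add(S(add(SSZ, SZ)), SSZ), Z))
  step 5: S(add(S(add(add(SSZ, SZ), SSZ)), Z))
  step 6: S(S(add(add(add(SSZ, SZ), SSZ), Z)))
  step 7: S(S(add(add(S(add(SZ, SZ)), SSZ), Z)))
  step 8: S(S(add(S(add(add(SZ, SZ), SSZ)), Z)))
  step 9: S(S(S(add(add(add(SZ, SZ), SSZ), Z))))
  step 10: S(S(S(add(add(S(add(Z, SZ)), SSZ), Z))))
  step 11: S(S(S(add(S(add(add(Z, SZ), SSZ)), Z))))
  step 12: S(S(S(S(add(add(add(Z, SZ), SSZ), Z)))))
  step 13: S(S(S(S(add(add(SZ, SSZ), Z)))))
  step 14: S(S(S(S(add(S(add(Z, SSZ)), Z)))))
  step 15: S(S(S(S(S(add(add(Z, SSZ), Z))))))
  step 16: S(S(S(S(S(add(SSZ, Z))))))
  step 17: S(S(S(S(S(S(add(SZ, Z)))))))
  step 18: S(S(S(S(S(S(S(add(Z, Z))))))))
  step 19: S^7(Z)

Answer: SAME — A ⇓ S^7(Z), B ⇓ S^7(Z)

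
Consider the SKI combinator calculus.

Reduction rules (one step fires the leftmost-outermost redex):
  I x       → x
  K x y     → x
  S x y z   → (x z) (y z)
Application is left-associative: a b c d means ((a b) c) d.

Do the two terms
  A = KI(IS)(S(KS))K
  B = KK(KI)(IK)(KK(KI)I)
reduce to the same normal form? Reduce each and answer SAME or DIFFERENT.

Term A:
  start: KI(IS)(S(KS))K
  [1] I(S(KS))K
  [2] S(KS)K

Term B:
  start: KK(KI)(IK)(KK(KI)I)
  [1] K(IK)(KK(KI)I)
  [2] IK
  [3] K

Answer: DIFFERENT — A ⇓ S(KS)K, B ⇓ K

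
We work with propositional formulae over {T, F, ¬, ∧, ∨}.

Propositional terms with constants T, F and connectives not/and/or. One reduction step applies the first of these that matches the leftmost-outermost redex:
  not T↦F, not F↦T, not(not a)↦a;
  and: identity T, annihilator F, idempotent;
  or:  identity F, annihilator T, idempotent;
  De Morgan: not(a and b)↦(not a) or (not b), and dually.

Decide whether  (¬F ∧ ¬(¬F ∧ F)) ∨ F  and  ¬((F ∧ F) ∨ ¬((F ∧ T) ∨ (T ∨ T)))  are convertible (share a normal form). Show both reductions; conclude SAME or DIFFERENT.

Answer: SAME — A ⇓ T, B ⇓ T

Reduction:
Term A:
  start: (¬F ∧ ¬(¬F ∧ F)) ∨ F
  →1  ¬F ∧ ¬(¬F ∧ F)
  →2  T ∧ ¬(¬F ∧ F)
  →3  ¬(¬F ∧ F)
  →4  ¬¬F ∨ ¬F
  →5  F ∨ ¬F
  →6  ¬F
  →7  T

Term B:
  start: ¬((F ∧ F) ∨ ¬((F ∧ T) ∨ (T ∨ T)))
  →1  ¬(F ∧ F) ∧ ¬¬((F ∧ T) ∨ (T ∨ T))
  →2  (¬F ∨ ¬F) ∧ ¬¬((F ∧ T) ∨ (T ∨ T))
  →3  ¬F ∧ ¬¬((F ∧ T) ∨ (T ∨ T))
  →4  T ∧ ¬¬((F ∧ T) ∨ (T ∨ T))
  →5  ¬¬((F ∧ T) ∨ (T ∨ T))
  →6  (F ∧ T) ∨ (T ∨ T)
  →7  F ∨ (T ∨ T)
  →8  T ∨ T
  →9  T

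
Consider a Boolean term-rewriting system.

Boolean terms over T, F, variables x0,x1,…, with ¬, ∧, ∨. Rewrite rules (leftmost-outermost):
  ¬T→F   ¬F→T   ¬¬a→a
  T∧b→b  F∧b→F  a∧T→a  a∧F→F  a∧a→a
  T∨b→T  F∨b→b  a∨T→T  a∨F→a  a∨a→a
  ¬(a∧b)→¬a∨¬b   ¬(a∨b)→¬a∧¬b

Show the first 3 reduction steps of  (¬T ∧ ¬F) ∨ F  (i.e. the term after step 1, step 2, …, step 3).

  start: (¬T ∧ ¬F) ∨ F
  [1] ¬T ∧ ¬F
  [2] F ∧ ¬F
  [3] F

Answer: after 3 steps: F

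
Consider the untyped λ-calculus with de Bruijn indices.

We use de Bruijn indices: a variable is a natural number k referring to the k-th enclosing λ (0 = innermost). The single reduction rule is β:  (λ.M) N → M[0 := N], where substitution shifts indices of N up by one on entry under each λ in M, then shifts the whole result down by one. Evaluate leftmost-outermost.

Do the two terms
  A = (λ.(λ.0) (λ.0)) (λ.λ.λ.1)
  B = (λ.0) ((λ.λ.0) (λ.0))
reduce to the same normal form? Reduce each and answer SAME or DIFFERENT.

Term A:
  start: (λ.(λ.0) (λ.0)) (λ.λ.λ.1)
  →1  (λ.0) (λ.0)
  →2  λ.0

Term B:
  start: (λ.0) ((λ.λ.0) (λ.0))
  →1  (λ.λ.0) (λ.0)
  →2  λ.0

Answer: SAME — A ⇓ λ.0, B ⇓ λ.0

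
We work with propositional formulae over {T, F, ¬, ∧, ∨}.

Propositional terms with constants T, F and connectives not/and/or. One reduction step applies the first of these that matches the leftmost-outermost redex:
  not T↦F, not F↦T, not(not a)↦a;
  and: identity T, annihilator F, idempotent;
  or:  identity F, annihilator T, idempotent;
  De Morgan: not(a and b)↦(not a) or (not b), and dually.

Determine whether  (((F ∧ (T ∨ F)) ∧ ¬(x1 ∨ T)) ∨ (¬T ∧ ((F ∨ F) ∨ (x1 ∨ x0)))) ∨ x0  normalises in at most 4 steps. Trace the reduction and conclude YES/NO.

Answer: NO — after 4 steps the term is (F ∧ ((F ∨ F) ∨ (x1 ∨ x0))) ∨ x0, not yet normal

Reduction:
  start: (((F ∧ (T ∨ F)) ∧ ¬(x1 ∨ T)) ∨ (¬T ∧ ((F ∨ F) ∨ (x1 ∨ x0)))) ∨ x0
  [1] ((F ∧ ¬(x1 ∨ T)) ∨ (¬T ∧ ((F ∨ F) ∨ (x1 ∨ x0)))) ∨ x0
  [2] (F ∨ (¬T ∧ ((F ∨ F) ∨ (x1 ∨ x0)))) ∨ x0
  [3] (¬T ∧ ((F ∨ F) ∨ (x1 ∨ x0))) ∨ x0
  [4] (F ∧ ((F ∨ F) ∨ (x1 ∨ x0))) ∨ x0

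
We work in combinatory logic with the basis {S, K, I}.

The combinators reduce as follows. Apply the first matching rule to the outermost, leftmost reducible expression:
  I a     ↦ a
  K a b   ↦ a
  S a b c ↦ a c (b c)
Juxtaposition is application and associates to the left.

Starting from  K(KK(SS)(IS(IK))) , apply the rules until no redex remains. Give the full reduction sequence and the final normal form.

Answer: normal form = K(K(SK))  (in 3 steps)

Working:
  start: K(KK(SS)(IS(IK)))
  →1  K(K(IS(IK)))
  →2  K(K(S(IK)))
  →3  K(K(SK))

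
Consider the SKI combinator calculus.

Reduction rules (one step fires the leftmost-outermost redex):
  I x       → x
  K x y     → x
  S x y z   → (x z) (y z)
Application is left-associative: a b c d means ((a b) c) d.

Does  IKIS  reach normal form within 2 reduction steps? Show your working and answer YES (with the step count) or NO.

  start: IKIS
  step 1: KIS
  step 2: I

Answer: YES — reaches normal form I in 2 ≤ 2 steps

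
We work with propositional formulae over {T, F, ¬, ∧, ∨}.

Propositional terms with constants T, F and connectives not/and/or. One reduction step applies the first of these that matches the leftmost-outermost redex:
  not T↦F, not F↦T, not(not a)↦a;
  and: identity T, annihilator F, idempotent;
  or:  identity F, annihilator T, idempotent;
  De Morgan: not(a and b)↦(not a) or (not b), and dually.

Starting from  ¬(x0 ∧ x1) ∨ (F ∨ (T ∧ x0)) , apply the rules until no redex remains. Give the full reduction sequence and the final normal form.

Answer: normal form = (¬x0 ∨ ¬x1) ∨ x0  (in 3 steps)

Reduction:
  start: ¬(x0 ∧ x1) ∨ (F ∨ (T ∧ x0))
  [1] (¬x0 ∨ ¬x1) ∨ (F ∨ (T ∧ x0))
  [2] (¬x0 ∨ ¬x1) ∨ (T ∧ x0)
  [3] (¬x0 ∨ ¬x1) ∨ x0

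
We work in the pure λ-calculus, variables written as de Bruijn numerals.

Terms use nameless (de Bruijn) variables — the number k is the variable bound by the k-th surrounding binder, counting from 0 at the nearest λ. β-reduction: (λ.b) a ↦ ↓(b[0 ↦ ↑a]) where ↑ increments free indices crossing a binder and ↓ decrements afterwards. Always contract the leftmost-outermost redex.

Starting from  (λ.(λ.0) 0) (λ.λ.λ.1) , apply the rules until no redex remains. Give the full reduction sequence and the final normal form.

Answer: normal form = λ.λ.λ.1  (in 2 steps)

Reduction:
  start: (λ.(λ.0) 0) (λ.λ.λ.1)
  step 1: (λ.0) (λ.λ.λ.1)
  step 2: λ.λ.λ.1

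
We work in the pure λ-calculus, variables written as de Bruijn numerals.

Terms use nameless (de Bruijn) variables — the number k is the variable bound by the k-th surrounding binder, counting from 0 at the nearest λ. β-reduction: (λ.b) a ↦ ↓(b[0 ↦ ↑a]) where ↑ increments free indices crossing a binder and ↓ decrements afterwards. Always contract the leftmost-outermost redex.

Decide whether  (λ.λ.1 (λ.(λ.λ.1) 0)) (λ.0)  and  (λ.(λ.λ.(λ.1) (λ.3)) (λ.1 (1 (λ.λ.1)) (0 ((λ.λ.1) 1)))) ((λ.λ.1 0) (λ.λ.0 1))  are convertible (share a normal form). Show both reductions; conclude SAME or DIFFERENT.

Answer: DIFFERENT — A ⇓ λ.λ.λ.1, B ⇓ λ.0

Reduction:
Term A:
  start: (λ.λ.1 (λ.(λ.λ.1) 0)) (λ.0)
  [1] λ.(λ.0) (λ.(λ.λ.1) 0)
  [2] λ.λ.(λ.λ.1) 0
  [3] λ.λ.λ.1

Term B:
  start: (λ.(λ.λ.(λ.1) (λ.3)) (λ.1 (1 (λ.λ.1)) (0 ((λ.λ.1) 1)))) ((λ.λ.1 0) (λ.λ.0 1))
  [1] (λ.λ.(λ.1) (λ.(λ.λ.1 0) (λ.λ.0 1))) (λ.(λ.λ.1 0) (λ.λ.0 1) ((λ.λ.1 0) (λ.λ.0 1) (λ.λ.1)) (0 ((λ.λ.1) ((λ.λ.1 0) (λ.λ.0 1)))))
  [2] λ.(λ.1) (λ.(λ.λ.1 0) (λ.λ.0 1))
  [3] λ.0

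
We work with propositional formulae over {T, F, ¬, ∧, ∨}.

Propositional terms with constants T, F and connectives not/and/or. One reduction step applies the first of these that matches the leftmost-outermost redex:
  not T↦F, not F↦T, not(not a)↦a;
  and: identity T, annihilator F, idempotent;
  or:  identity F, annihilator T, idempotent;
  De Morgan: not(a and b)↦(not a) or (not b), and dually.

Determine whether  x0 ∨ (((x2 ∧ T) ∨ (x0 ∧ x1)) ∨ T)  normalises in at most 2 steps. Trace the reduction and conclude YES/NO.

  start: x0 ∨ (((x2 ∧ T) ∨ (x0 ∧ x1)) ∨ T)
  step 1: x0 ∨ T
  step 2: T

Answer: YES — reaches normal form T in 2 ≤ 2 steps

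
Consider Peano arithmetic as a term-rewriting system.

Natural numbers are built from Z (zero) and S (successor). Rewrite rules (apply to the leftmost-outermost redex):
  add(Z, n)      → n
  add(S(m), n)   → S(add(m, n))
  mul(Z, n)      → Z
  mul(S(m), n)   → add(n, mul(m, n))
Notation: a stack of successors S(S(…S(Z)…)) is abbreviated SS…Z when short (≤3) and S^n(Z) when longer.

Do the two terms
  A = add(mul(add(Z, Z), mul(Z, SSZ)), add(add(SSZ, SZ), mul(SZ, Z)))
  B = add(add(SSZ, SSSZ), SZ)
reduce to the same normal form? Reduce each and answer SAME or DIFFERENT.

Answer: DIFFERENT — A ⇓ SSSZ, B ⇓ S^6(Z)

Reduction:
Term A:
  start: add(mul(add(Z, Z), mul(Z, SSZ)), add(add(SSZ, SZ), mul(SZ, Z)))
  →1  add(mul(Z, mul(Z, SSZ)), add(add(SSZ, SZ), mul(SZ, Z)))
  →2  add(Z, add(add(SSZ, SZ), mul(SZ, Z)))
  →3  add(add(SSZ, SZ), mul(SZ, Z))
  →4  add(S(add(SZ, SZ)), mul(SZ, Z))
  →5  S(add(add(SZ, SZ), mul(SZ, Z)))
  →6  S(add(S(add(Z, SZ)), mul(SZ, Z)))
  →7  S(S(add(add(Z, SZ), mul(SZ, Z))))
  →8  S(S(add(SZ, mul(SZ, Z))))
  →9  S(S(S(add(Z, mul(SZ, Z)))))
  →10  S(S(S(mul(SZ, Z))))
  →11  S(S(S(add(Z, mul(Z, Z)))))
  →12  S(S(S(mul(Z, Z))))
  →13  SSSZ

Term B:
  start: add(add(SSZ, SSSZ), SZ)
  →1  add(S(add(SZ, SSSZ)), SZ)
  →2  S(add(add(SZ, SSSZ), SZ))
  →3  S(add(S(add(Z, SSSZ)), SZ))
  →4  S(S(add(add(Z, SSSZ), SZ)))
  →5  S(S(add(SSSZ, SZ)))
  →6  S(S(S(add(SSZ, SZ))))
  →7  S(S(S(S(add(SZ, SZ)))))
  →8  S(S(S(S(S(add(Z, SZ))))))
  →9  S^6(Z)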